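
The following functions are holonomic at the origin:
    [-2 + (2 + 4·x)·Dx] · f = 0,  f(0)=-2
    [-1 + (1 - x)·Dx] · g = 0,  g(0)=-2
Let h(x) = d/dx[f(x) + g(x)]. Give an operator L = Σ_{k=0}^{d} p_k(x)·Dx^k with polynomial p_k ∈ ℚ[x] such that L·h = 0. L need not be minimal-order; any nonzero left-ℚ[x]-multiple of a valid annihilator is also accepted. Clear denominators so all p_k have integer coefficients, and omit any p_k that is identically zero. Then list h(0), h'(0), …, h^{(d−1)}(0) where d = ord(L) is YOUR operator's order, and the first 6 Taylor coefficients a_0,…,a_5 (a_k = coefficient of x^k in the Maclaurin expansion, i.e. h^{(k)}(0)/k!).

f: a_k = -2, -2, 1, -1, 5/4, -7/4, …
g: a_k = -2, -2, -2, -2, -2, -2, …
Sum ⇒ L₀ = lclm(L_f,L_g) in ℚ(x)⟨Dx⟩.
Derive L from L₀ (diff closure).
L = (-4 - 2·x) + (-1 - 10·x - 7·x^2)·Dx + (1 + 2·x - x^2 - 2·x^3)·Dx^2  (order 2).
h: a_k = -4, -2, -9, -3, -75/4, 15/4, …
ICs: h(0) = -4, h′(0) = -2.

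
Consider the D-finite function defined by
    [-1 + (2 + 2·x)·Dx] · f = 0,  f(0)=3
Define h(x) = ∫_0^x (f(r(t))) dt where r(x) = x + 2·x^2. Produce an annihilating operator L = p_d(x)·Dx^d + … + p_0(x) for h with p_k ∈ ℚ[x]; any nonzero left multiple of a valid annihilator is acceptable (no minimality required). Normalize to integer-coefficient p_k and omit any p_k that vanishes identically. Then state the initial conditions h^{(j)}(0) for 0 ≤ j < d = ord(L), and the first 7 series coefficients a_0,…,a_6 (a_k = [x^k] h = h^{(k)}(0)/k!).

L = (-1 - 4·x)·Dx + (2 + 2·x + 4·x^2)·Dx^2  (order 2).
h: a_k = 0, 3, 3/4, 7/8, -21/64, -63/640, 119/512, …
ICs: h(0) = 0, h′(0) = 3.

f: a_k = 3, 3/2, -3/8, 3/16, -15/128, 21/256, -63/1024, …
Substitute x→r, Dx→(1/r')Dx; clear ⇒ L₀.
h=∫₀ˣh₀: take L = L₀·Dx.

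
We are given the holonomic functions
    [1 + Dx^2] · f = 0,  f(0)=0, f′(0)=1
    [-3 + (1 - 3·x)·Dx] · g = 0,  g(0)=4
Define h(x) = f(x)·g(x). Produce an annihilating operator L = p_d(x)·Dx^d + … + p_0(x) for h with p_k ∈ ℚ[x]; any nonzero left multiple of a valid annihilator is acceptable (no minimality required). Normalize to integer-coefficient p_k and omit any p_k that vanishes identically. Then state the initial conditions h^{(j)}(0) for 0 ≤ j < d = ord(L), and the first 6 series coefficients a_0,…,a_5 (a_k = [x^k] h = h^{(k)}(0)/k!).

L = (-1 + 3·x) + 6·Dx + (-1 + 3·x)·Dx^2  (order 2).
h: a_k = 0, 4, 12, 106/3, 106, 9541/30, …
ICs: h(0) = 0, h′(0) = 4.

f: a_k = 0, 1, 0, -1/6, 0, 1/120, …
g: a_k = 4, 12, 36, 108, 324, 972, …
Sym-product of L_f,L_g gives L₀ (≤ ord 2).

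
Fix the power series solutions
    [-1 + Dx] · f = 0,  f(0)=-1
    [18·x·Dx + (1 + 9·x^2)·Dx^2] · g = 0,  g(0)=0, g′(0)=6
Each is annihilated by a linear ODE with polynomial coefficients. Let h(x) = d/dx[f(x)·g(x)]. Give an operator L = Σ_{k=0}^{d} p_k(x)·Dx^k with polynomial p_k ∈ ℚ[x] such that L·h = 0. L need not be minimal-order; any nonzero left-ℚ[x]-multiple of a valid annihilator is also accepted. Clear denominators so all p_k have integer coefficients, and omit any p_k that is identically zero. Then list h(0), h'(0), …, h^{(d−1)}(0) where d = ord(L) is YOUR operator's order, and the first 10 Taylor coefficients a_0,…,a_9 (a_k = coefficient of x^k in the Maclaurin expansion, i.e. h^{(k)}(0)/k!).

f: a_k = -1, -1, -1/2, -1/6, -1/24, -1/120, -1/720, -1/5040, -1/40320, -1/362880, …
g: a_k = 0, 6, 0, -18, 0, 486/5, 0, -4374/7, 0, 4374, …
f·g: L₀ = L_f ⊗_s L_g, ord ≤ 1·2.
Differentiate: ansatz ord ≤ ord L₀ ⇒ L.
L = (-17 - 36·x + 504·x^2 - 324·x^3 + 81·x^4) + (16 + 54·x - 522·x^2 + 486·x^3 - 162·x^4)·Dx + (1 - 18·x + 18·x^2 - 162·x^3 + 81·x^4)·Dx^2  (order 2).
h: a_k = -6, -12, 45, 68, -1769/4, -1131/2, 484679/120, 511397/105, -81962427/2240, -184492667/4320, …
ICs: h(0) = -6, h′(0) = -12.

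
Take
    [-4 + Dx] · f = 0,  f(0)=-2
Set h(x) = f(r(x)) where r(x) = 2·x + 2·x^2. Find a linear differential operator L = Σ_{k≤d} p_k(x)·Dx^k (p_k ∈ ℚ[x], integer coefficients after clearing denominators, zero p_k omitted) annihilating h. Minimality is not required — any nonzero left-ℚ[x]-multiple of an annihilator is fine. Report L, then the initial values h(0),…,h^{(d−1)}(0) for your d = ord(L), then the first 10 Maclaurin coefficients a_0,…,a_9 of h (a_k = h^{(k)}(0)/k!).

L = (-8 - 16·x) + Dx  (order 1).
h: a_k = -2, -16, -80, -896/3, -2752/3, -36352/15, -255488/45, -757760/63, -7365632/315, -119545856/2835, …
ICs: h(0) = -2.

f: a_k = -2, -8, -16, -64/3, -64/3, -256/15, -512/45, -2048/315, -1024/315, -4096/2835, …
h₀=f(r): pull back L_f along r ⇒ L₀.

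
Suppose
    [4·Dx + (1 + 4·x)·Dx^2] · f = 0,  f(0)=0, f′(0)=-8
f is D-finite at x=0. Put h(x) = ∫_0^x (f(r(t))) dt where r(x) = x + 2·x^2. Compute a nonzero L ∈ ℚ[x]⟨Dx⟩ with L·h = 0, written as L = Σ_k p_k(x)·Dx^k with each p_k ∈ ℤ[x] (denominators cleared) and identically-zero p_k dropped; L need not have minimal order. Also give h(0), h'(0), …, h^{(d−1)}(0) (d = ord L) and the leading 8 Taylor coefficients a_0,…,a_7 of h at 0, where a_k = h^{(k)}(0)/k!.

L = (16·x + 32·x^2)·Dx^2 + (1 + 8·x + 24·x^2 + 32·x^3)·Dx^3  (order 3).
h: a_k = 0, 0, -4, 0, 16/3, -64/5, 256/15, 0, …
ICs: h(0) = 0, h′(0) = 0, h′′(0) = -8.

f: a_k = 0, -8, 16, -128/3, 128, -2048/5, 4096/3, -32768/7, …
h₀=f(r): pull back L_f along r ⇒ L₀.
h=∫h₀ ⇒ L = L₀·Dx.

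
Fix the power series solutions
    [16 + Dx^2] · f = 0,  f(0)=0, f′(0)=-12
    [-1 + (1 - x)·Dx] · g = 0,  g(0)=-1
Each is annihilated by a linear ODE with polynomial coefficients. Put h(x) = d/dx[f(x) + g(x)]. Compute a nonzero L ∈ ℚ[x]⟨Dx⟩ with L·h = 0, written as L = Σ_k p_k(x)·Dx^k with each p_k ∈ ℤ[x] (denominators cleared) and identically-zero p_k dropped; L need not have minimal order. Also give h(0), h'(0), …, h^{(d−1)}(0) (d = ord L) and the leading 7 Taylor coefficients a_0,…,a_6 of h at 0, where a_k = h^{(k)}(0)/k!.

f: a_k = 0, -12, 0, 32, 0, -128/5, 0, …
g: a_k = -1, -1, -1, -1, -1, -1, -1, …
Sum ⇒ L₀ = lclm(L_f,L_g) in ℚ(x)⟨Dx⟩.
h=h₀': d/dx-closure on L₀ ⇒ L.
L = (448 - 512·x + 256·x^2) + (-176 + 432·x - 384·x^2 + 128·x^3)·Dx + (28 - 32·x + 16·x^2)·Dx^2 + (-11 + 27·x - 24·x^2 + 8·x^3)·Dx^3  (order 3).
h: a_k = -13, -2, 93, -4, -133, -6, 919/15, …
ICs: h(0) = -13, h′(0) = -2, h′′(0) = 186.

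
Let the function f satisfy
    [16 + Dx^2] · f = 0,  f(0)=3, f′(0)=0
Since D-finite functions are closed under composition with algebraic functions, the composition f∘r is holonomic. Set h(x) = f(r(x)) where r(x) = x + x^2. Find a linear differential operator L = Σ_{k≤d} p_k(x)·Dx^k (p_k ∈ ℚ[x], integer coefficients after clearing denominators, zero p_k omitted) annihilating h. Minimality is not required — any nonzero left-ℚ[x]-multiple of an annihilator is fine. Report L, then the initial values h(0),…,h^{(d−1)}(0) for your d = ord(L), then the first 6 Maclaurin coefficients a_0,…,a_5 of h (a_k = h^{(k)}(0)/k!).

f: a_k = 3, 0, -24, 0, 32, 0, …
f∘r: x↦r, Dx↦Dx/r' in L_f ⇒ L₀.
L = (16 + 96·x + 192·x^2 + 128·x^3) - 2·Dx + (1 + 2·x)·Dx^2  (order 2).
h: a_k = 3, 0, -24, -48, 8, 128, …
ICs: h(0) = 3, h′(0) = 0.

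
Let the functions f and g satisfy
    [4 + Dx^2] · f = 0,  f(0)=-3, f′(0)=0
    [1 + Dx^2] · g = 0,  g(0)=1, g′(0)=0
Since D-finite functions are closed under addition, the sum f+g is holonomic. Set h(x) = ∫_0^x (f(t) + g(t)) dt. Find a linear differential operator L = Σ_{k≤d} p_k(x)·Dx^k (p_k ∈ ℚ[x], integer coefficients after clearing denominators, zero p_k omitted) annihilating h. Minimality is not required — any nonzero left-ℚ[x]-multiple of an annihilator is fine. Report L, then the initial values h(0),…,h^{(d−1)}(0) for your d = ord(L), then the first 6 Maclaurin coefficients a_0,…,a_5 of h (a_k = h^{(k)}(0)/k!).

L = 4·Dx + 5·Dx^3 + Dx^5  (order 5).
h: a_k = 0, -2, 0, 11/6, 0, -47/120, …
ICs: h(0) = 0, h′(0) = -2, h′′(0) = 0, h′′′(0) = 11, h′′′′(0) = 0.

f: a_k = -3, 0, 6, 0, -2, 0, …
g: a_k = 1, 0, -1/2, 0, 1/24, 0, …
Sum ⇒ L₀ = lclm(L_f,L_g) in ℚ(x)⟨Dx⟩.
Integrate: L := L₀·Dx.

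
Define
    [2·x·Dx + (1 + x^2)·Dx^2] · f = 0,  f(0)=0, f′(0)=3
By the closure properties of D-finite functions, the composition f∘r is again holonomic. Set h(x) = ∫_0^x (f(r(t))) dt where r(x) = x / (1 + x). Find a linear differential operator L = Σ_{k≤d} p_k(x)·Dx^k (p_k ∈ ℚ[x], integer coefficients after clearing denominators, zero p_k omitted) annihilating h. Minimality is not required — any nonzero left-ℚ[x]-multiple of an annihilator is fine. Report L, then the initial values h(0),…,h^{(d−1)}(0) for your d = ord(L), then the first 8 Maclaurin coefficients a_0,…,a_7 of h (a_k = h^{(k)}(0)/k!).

f: a_k = 0, 3, 0, -1, 0, 3/5, 0, -3/7, …
f∘r: x↦r, Dx↦Dx/r' in L_f ⇒ L₀.
h=∫₀ˣh₀: take L = L₀·Dx.
L = (2 + 4·x)·Dx^2 + (1 + 2·x + 2·x^2)·Dx^3  (order 3).
h: a_k = 0, 0, 3/2, -1, 1/2, 0, -2/5, 4/7, …
ICs: h(0) = 0, h′(0) = 0, h′′(0) = 3.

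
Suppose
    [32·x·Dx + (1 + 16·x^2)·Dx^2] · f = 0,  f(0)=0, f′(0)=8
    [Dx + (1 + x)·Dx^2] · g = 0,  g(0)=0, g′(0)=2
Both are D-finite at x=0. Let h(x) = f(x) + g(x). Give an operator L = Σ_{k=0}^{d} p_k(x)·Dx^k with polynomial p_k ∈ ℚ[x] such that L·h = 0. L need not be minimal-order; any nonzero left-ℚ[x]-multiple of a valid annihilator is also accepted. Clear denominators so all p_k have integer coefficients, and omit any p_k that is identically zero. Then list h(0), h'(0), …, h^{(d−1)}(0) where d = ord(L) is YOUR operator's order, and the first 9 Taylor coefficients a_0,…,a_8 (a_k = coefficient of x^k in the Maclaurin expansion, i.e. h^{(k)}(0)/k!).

f: a_k = 0, 8, 0, -128/3, 0, 2048/5, 0, -32768/7, 0, …
g: a_k = 0, 2, -1, 2/3, -1/2, 2/5, -1/3, 2/7, -1/4, …
L₀ := lclm(L_f,L_g); ord L₀ ≤ 2+2.
L = (-32 - 96·x + 1536·x^2 + 512·x^3)·Dx + (-34 - 64·x + 1440·x^2 + 3072·x^3 + 1024·x^4)·Dx^2 + (-1 + 31·x + 32·x^2 + 512·x^3 + 768·x^4 + 256·x^5)·Dx^3  (order 3).
h: a_k = 0, 10, -1, -42, -1/2, 410, -1/3, -32766/7, -1/4, …
ICs: h(0) = 0, h′(0) = 10, h′′(0) = -2.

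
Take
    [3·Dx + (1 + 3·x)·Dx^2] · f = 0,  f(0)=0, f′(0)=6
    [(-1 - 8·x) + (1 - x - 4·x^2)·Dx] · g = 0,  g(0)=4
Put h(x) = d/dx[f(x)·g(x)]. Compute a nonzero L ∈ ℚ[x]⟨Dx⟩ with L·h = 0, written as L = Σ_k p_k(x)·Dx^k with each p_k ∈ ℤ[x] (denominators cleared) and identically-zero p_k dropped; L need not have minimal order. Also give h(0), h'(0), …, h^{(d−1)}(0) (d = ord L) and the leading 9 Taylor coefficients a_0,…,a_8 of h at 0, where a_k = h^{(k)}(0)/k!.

f: a_k = 0, 6, -9, 18, -81/2, 486/5, -243, 4374/7, -6561/4, …
g: a_k = 4, 4, 20, 36, 116, 260, 724, 1764, 4660, …
Product ⇒ symmetric product L₀, ord ≤ 2.
Differentiate: ansatz ord ≤ ord L₀ ⇒ L.
L = (444 + 2376·x + 5184·x^2) + (15 + 381·x + 2592·x^2 + 4032·x^3)·Dx + (-11 - 70·x - 19·x^2 + 468·x^3 + 576·x^4)·Dx^2  (order 2).
h: a_k = 24, -24, 468, -216, 4794, -6876/5, 42738, -384264/35, 12771783/35, …
ICs: h(0) = 24, h′(0) = -24.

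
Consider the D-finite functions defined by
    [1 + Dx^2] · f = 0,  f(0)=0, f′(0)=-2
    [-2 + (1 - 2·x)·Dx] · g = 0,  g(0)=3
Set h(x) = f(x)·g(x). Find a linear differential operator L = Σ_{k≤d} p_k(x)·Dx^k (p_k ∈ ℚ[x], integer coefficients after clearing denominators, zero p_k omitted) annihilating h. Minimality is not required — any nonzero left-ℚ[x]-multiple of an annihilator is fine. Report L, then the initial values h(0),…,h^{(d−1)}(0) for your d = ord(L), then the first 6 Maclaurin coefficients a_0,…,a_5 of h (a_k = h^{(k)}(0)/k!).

L = (-1 + 2·x) + 4·Dx + (-1 + 2·x)·Dx^2  (order 2).
h: a_k = 0, -6, -12, -23, -46, -1841/20, …
ICs: h(0) = 0, h′(0) = -6.

f: a_k = 0, -2, 0, 1/3, 0, -1/60, …
g: a_k = 3, 6, 12, 24, 48, 96, …
Sym-product of L_f,L_g gives L₀ (≤ ord 2).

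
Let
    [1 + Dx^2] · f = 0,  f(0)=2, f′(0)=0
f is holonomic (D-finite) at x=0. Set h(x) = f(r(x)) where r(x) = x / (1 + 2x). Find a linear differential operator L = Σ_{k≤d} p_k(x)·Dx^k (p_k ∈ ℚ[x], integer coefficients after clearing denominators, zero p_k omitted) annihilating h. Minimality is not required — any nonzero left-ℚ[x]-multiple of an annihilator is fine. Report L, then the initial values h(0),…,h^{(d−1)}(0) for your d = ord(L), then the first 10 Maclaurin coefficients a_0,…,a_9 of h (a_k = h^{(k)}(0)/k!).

L = 1 + (4 + 24·x + 48·x^2 + 32·x^3)·Dx + (1 + 8·x + 24·x^2 + 32·x^3 + 16·x^4)·Dx^2  (order 2).
h: a_k = 2, 0, -1, 4, -143/12, 94/3, -27601/360, 1787/10, -8095583/20160, 1103647/1260, …
ICs: h(0) = 2, h′(0) = 0.

f: a_k = 2, 0, -1, 0, 1/12, 0, -1/360, 0, 1/20160, 0, …
Change of var in L_f (x↦r) gives L₀.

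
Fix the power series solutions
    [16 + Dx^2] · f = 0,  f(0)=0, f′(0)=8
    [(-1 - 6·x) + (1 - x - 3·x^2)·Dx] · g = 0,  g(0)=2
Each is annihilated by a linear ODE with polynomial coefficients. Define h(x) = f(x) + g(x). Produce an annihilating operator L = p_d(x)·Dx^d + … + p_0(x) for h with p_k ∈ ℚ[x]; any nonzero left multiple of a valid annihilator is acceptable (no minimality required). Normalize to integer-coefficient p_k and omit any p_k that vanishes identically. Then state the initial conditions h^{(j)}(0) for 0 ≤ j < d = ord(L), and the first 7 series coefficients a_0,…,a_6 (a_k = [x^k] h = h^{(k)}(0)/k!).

L = (-464 - 2816·x - 416·x^2 - 2112·x^3 - 5760·x^4 - 6912·x^5) + (192 - 304·x - 672·x^2 + 1312·x^3 + 1008·x^4 - 3456·x^5 - 3456·x^6)·Dx + (-29 - 176·x - 26·x^2 - 132·x^3 - 360·x^4 - 432·x^5)·Dx^2 + (12 - 19·x - 42·x^2 + 82·x^3 + 63·x^4 - 216·x^5 - 216·x^6)·Dx^3  (order 3).
h: a_k = 2, 10, 8, -22/3, 38, 1456/15, 194, …
ICs: h(0) = 2, h′(0) = 10, h′′(0) = 16.

f: a_k = 0, 8, 0, -64/3, 0, 256/15, 0, …
g: a_k = 2, 2, 8, 14, 38, 80, 194, …
Sum ⇒ L₀ = lclm(L_f,L_g) in ℚ(x)⟨Dx⟩.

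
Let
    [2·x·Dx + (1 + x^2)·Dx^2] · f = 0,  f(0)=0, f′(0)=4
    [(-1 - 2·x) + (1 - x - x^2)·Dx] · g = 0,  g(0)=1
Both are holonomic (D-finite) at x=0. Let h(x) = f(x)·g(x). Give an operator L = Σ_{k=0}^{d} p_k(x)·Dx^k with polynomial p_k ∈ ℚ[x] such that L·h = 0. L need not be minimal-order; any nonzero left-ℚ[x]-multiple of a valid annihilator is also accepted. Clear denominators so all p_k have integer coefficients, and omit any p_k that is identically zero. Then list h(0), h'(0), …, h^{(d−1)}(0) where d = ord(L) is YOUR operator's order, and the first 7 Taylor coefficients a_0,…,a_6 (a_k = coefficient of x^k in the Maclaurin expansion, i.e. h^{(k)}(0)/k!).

f: a_k = 0, 4, 0, -4/3, 0, 4/5, 0, …
g: a_k = 1, 1, 2, 3, 5, 8, 13, …
f·g: L₀ = L_f ⊗_s L_g, ord ≤ 2·1.
L = (2 + 2·x + 6·x^2) + (2 + 2·x + 4·x^2 + 6·x^3)·Dx + (-1 + x + x^3 + x^4)·Dx^2  (order 2).
h: a_k = 0, 4, 4, 20/3, 32/3, 272/15, 144/5, …
ICs: h(0) = 0, h′(0) = 4.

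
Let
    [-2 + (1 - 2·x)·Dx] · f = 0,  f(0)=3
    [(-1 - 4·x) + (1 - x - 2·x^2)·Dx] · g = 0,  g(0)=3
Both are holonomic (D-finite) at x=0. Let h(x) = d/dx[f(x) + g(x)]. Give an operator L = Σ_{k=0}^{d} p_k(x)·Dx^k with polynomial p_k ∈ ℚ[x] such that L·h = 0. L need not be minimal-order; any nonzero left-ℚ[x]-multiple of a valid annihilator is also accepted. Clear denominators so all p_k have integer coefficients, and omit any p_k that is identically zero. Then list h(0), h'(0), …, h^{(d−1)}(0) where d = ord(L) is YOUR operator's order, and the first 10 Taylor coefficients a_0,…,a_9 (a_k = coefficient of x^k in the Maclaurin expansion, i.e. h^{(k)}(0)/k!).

L = 12 + (3 + 12·x)·Dx + (-1 + x + 2·x^2)·Dx^2  (order 2).
h: a_k = 9, 42, 117, 324, 795, 1926, 4473, 10248, 23031, 51210, …
ICs: h(0) = 9, h′(0) = 42.

f: a_k = 3, 6, 12, 24, 48, 96, 192, 384, 768, 1536, …
g: a_k = 3, 3, 9, 15, 33, 63, 129, 255, 513, 1023, …
f+g: L₀ = lclm(L_f,L_g), ord ≤ 1+1.
Differentiate: ansatz ord ≤ ord L₀ ⇒ L.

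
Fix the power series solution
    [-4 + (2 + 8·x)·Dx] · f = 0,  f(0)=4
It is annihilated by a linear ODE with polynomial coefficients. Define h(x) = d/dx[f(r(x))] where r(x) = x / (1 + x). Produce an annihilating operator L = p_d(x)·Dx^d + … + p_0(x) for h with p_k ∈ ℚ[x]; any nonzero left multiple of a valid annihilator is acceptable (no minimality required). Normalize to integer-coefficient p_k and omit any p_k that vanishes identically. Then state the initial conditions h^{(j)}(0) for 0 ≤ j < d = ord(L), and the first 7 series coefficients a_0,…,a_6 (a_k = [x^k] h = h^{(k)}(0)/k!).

L = (-4 - 10·x) + (-1 - 6·x - 5·x^2)·Dx  (order 1).
h: a_k = 8, -32, 120, -480, 2040, -9024, 40936, …
ICs: h(0) = 8.

f: a_k = 4, 8, -8, 16, -40, 112, -336, …
Change of var in L_f (x↦r) gives L₀.
h₀' ⇒ L via d/dx closure of L₀.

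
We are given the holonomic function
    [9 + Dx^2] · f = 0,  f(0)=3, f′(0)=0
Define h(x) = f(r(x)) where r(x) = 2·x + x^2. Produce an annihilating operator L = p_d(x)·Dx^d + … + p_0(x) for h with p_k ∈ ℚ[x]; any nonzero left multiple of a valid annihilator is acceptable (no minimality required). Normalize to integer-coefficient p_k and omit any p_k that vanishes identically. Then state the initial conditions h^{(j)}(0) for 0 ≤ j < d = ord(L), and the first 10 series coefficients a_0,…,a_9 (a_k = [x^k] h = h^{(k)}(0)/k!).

f: a_k = 3, 0, -27/2, 0, 81/8, 0, -243/80, 0, 2187/4480, 0, …
f∘r: x↦r, Dx↦Dx/r' in L_f ⇒ L₀.
L = (36 + 108·x + 108·x^2 + 36·x^3) - Dx + (1 + x)·Dx^2  (order 2).
h: a_k = 3, 0, -54, -54, 297/2, 324, 243/5, -2511/5, -166293/280, 486/35, …
ICs: h(0) = 3, h′(0) = 0.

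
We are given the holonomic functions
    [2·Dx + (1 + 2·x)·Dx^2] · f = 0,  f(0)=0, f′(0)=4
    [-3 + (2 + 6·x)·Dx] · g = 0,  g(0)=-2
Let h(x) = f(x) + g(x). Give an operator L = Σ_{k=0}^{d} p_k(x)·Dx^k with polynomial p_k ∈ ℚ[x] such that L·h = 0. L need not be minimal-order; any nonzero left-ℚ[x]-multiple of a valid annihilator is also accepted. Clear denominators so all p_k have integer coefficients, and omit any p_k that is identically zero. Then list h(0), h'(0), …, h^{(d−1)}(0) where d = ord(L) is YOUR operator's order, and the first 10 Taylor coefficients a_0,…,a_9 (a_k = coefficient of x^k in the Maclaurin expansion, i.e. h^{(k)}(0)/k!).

L = (-6 + 36·x)·Dx + (5 + 84·x + 180·x^2)·Dx^2 + (2 + 22·x + 72·x^2 + 72·x^3)·Dx^3  (order 3).
h: a_k = -2, 1, -7/4, 47/24, -107/64, -313/640, 13159/1536, -243053/7168, 1766093/16384, -93105673/294912, …
ICs: h(0) = -2, h′(0) = 1, h′′(0) = -7/2.

f: a_k = 0, 4, -4, 16/3, -8, 64/5, -64/3, 256/7, -64, 1024/9, …
g: a_k = -2, -3, 9/4, -27/8, 405/64, -1701/128, 15309/512, -72171/1024, 2814669/16384, -14073345/32768, …
f+g: L₀ = lclm(L_f,L_g), ord ≤ 2+1.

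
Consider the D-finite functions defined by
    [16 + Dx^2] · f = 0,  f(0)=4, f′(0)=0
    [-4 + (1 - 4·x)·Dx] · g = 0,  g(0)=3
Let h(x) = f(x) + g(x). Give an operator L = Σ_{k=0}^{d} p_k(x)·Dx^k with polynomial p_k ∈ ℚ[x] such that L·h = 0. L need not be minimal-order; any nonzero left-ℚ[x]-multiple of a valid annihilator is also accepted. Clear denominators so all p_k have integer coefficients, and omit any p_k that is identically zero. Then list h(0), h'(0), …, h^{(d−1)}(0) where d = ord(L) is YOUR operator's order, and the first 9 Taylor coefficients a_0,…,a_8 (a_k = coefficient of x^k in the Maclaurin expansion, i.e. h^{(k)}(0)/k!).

f: a_k = 4, 0, -32, 0, 128/3, 0, -1024/45, 0, 2048/315, …
g: a_k = 3, 12, 48, 192, 768, 3072, 12288, 49152, 196608, …
Sum ⇒ L₀ = lclm(L_f,L_g) in ℚ(x)⟨Dx⟩.
L = (-448 + 512·x - 1024·x^2) + (48 - 320·x + 768·x^2 - 1024·x^3)·Dx + (-28 + 32·x - 64·x^2)·Dx^2 + (3 - 20·x + 48·x^2 - 64·x^3)·Dx^3  (order 3).
h: a_k = 7, 12, 16, 192, 2432/3, 3072, 551936/45, 49152, 61933568/315, …
ICs: h(0) = 7, h′(0) = 12, h′′(0) = 32.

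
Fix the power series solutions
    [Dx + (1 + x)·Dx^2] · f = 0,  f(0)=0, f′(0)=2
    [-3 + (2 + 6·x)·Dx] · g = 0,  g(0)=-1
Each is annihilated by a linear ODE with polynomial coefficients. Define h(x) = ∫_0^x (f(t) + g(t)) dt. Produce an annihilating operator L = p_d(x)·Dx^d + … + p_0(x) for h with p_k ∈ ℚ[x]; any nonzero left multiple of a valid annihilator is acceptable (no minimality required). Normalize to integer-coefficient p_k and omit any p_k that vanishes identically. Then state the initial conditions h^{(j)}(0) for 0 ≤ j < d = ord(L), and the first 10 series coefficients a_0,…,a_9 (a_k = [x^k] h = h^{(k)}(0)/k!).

L = (-15 + 9·x)·Dx^2 + (-19 - 6·x + 45·x^2)·Dx^3 + (-2 - 2·x + 18·x^2 + 18·x^3)·Dx^4  (order 4).
h: a_k = 0, -1, 1/4, 1/24, -49/192, 341/640, -7993/7680, 44903/21504, -501101/114688, 2806477/294912, …
ICs: h(0) = 0, h′(0) = -1, h′′(0) = 1/2, h′′′(0) = 1/4.

f: a_k = 0, 2, -1, 2/3, -1/2, 2/5, -1/3, 2/7, -1/4, 2/9, …
g: a_k = -1, -3/2, 9/8, -27/16, 405/128, -1701/256, 15309/1024, -72171/2048, 2814669/32768, -14073345/65536, …
h₀=f+g: left-lcm gives L₀, ord ≤ 3.
h=∫h₀ ⇒ L = L₀·Dx.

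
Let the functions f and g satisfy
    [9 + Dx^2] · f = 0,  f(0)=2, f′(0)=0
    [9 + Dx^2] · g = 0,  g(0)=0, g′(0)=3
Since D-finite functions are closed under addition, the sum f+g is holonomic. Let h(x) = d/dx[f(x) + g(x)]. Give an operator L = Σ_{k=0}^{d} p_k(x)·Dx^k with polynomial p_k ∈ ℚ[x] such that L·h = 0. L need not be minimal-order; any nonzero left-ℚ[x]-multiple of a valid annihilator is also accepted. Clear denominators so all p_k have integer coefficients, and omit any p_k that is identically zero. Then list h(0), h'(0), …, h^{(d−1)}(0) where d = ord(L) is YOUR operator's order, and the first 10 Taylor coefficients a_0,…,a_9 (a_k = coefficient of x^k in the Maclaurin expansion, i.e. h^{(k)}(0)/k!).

f: a_k = 2, 0, -9, 0, 27/4, 0, -81/40, 0, 729/2240, 0, …
g: a_k = 0, 3, 0, -9/2, 0, 81/40, 0, -243/560, 0, 243/4480, …
Sum ⇒ L₀ = lclm(L_f,L_g) in ℚ(x)⟨Dx⟩.
Derive L from L₀ (diff closure).
L = 9 + Dx^2  (order 2).
h: a_k = 3, -18, -27/2, 27, 81/8, -243/20, -243/80, 729/280, 2187/4480, -729/2240, …
ICs: h(0) = 3, h′(0) = -18.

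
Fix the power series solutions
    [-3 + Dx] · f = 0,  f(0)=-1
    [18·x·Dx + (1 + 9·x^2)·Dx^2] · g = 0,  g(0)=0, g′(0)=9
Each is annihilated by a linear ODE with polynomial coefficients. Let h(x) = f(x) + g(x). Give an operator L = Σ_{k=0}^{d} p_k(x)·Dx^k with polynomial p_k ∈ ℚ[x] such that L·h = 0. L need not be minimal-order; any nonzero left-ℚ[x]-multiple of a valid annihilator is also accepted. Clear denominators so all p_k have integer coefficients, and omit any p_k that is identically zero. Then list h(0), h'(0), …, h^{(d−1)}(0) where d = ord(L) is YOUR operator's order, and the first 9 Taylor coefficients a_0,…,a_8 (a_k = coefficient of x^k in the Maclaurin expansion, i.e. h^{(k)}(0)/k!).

f: a_k = -1, -3, -9/2, -9/2, -27/8, -81/40, -81/80, -243/560, -729/4480, …
g: a_k = 0, 9, 0, -27, 0, 729/5, 0, -6561/7, 0, …
h₀=f+g: left-lcm gives L₀, ord ≤ 3.
L = (18 - 108·x - 162·x^2)·Dx + (-9 + 27·x + 27·x^2 - 81·x^3)·Dx^2 + (1 + 3·x + 9·x^2 + 27·x^3)·Dx^3  (order 3).
h: a_k = -1, 6, -9/2, -63/2, -27/8, 5751/40, -81/80, -525123/560, -729/4480, …
ICs: h(0) = -1, h′(0) = 6, h′′(0) = -9.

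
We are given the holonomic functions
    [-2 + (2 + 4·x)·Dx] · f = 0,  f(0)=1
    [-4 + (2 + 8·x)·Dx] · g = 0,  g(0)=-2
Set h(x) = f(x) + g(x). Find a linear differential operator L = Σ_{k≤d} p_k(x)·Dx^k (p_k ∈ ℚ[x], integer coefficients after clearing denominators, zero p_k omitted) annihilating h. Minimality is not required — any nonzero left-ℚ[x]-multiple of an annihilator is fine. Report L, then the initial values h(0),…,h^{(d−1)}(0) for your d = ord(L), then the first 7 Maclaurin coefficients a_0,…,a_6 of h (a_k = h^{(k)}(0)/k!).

f: a_k = 1, 1, -1/2, 1/2, -5/8, 7/8, -21/16, …
g: a_k = -2, -4, 4, -8, 20, -56, 168, …
h₀=f+g: left-lcm gives L₀, ord ≤ 2.
L = -2 + (3 + 8·x)·Dx + (1 + 6·x + 8·x^2)·Dx^2  (order 2).
h: a_k = -1, -3, 7/2, -15/2, 155/8, -441/8, 2667/16, …
ICs: h(0) = -1, h′(0) = -3.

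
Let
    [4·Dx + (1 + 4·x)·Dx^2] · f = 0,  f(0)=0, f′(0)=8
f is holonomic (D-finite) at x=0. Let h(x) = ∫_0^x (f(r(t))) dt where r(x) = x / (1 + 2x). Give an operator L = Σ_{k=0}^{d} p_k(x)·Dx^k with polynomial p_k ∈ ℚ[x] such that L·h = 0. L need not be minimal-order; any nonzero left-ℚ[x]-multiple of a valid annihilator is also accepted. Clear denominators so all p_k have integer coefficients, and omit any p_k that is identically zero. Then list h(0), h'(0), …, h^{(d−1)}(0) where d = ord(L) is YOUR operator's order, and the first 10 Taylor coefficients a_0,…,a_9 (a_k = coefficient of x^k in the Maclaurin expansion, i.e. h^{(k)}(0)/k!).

f: a_k = 0, 8, -16, 128/3, -128, 2048/5, -4096/3, 32768/7, -16384, 524288/9, …
L₀ from L_f via x↦r, Dx↦r'^{-1}Dx.
∫: right-multiply L₀ by Dx.
L = (8 + 24·x)·Dx^2 + (1 + 8·x + 12·x^2)·Dx^3  (order 3).
h: a_k = 0, 0, 4, -32/3, 104/3, -128, 7744/15, -6656/3, 69952/7, -419840/9, …
ICs: h(0) = 0, h′(0) = 0, h′′(0) = 8.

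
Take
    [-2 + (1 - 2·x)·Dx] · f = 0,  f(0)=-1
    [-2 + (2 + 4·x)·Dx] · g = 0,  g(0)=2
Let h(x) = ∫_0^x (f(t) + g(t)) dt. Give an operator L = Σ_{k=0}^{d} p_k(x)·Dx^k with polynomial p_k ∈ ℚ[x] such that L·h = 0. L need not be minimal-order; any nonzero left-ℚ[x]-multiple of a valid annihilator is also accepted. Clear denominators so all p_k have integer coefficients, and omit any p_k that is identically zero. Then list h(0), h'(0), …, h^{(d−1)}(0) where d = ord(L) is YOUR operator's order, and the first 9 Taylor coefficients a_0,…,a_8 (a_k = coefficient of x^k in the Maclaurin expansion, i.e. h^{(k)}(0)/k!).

L = (-10 - 12·x)·Dx + (9 + 28·x + 36·x^2)·Dx^2 + (-1 - 6·x + 4·x^2 + 24·x^3)·Dx^3  (order 3).
h: a_k = 0, 1, 0, -5/3, -7/4, -69/20, -121/24, -533/56, -991/64, …
ICs: h(0) = 0, h′(0) = 1, h′′(0) = 0.

f: a_k = -1, -2, -4, -8, -16, -32, -64, -128, -256, …
g: a_k = 2, 2, -1, 1, -5/4, 7/4, -21/8, 33/8, -429/64, …
h₀=f+g: left-lcm gives L₀, ord ≤ 2.
h=∫₀ˣh₀: take L = L₀·Dx.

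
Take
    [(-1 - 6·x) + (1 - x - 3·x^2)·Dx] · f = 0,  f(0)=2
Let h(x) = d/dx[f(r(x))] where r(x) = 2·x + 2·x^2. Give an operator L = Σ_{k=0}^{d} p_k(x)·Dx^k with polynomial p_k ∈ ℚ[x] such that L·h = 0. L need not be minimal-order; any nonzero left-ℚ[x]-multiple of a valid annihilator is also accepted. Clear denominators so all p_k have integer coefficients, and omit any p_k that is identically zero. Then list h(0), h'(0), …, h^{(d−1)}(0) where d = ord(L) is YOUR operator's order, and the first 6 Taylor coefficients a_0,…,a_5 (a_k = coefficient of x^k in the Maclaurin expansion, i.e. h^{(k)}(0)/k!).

L = (18 + 156·x + 804·x^2 + 2736·x^3 + 4968·x^4 + 4320·x^5 + 1440·x^6) + (-1 - 12·x + 6·x^2 + 268·x^3 + 900·x^4 + 1368·x^5 + 1008·x^6 + 288·x^7)·Dx  (order 1).
h: a_k = 4, 72, 528, 3904, 26640, 173856, …
ICs: h(0) = 4.

f: a_k = 2, 2, 8, 14, 38, 80, …
f∘r: x↦r, Dx↦Dx/r' in L_f ⇒ L₀.
Derive L from L₀ (diff closure).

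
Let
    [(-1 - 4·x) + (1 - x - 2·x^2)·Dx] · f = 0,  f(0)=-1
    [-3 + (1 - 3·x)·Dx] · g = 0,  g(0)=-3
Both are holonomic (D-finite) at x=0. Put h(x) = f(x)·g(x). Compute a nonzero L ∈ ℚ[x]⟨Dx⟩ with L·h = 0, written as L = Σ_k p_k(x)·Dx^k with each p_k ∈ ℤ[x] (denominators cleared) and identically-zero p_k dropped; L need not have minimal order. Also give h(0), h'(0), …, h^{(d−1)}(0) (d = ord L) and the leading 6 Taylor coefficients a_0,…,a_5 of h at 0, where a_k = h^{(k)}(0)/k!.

f: a_k = -1, -1, -3, -5, -11, -21, …
g: a_k = -3, -9, -27, -81, -243, -729, …
L₀ := L_f ⊗_s L_g (sym. prod.), ord ≤ 1.
L = (-4 + 2·x + 18·x^2) + (1 - 4·x + x^2 + 6·x^3)·Dx  (order 1).
h: a_k = 3, 12, 45, 150, 483, 1512, …
ICs: h(0) = 3.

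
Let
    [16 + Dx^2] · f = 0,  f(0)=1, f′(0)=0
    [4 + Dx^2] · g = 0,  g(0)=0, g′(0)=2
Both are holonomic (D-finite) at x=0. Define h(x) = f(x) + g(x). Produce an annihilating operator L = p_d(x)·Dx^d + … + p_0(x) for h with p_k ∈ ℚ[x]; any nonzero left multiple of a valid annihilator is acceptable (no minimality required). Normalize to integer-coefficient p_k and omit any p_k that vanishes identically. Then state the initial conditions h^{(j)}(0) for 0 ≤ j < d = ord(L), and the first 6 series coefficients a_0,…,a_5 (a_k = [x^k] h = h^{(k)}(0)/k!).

L = 64 + 20·Dx^2 + Dx^4  (order 4).
h: a_k = 1, 2, -8, -4/3, 32/3, 4/15, …
ICs: h(0) = 1, h′(0) = 2, h′′(0) = -16, h′′′(0) = -8.

f: a_k = 1, 0, -8, 0, 32/3, 0, …
g: a_k = 0, 2, 0, -4/3, 0, 4/15, …
h₀=f+g: left-lcm gives L₀, ord ≤ 4.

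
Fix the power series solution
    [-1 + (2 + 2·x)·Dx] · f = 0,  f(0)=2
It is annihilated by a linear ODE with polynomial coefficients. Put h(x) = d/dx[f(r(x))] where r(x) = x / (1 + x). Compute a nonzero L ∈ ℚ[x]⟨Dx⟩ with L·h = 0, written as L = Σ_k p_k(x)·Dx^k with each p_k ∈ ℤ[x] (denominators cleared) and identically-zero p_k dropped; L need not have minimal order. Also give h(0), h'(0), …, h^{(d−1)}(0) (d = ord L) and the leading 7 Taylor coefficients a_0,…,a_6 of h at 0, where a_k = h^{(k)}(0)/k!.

L = (-5 - 8·x) + (-2 - 6·x - 4·x^2)·Dx  (order 1).
h: a_k = 1, -5/2, 39/8, -141/16, 1995/128, -7059/256, 50435/1024, …
ICs: h(0) = 1.

f: a_k = 2, 1, -1/4, 1/8, -5/64, 7/128, -21/512, …
L₀ from L_f via x↦r, Dx↦r'^{-1}Dx.
Derive L from L₀ (diff closure).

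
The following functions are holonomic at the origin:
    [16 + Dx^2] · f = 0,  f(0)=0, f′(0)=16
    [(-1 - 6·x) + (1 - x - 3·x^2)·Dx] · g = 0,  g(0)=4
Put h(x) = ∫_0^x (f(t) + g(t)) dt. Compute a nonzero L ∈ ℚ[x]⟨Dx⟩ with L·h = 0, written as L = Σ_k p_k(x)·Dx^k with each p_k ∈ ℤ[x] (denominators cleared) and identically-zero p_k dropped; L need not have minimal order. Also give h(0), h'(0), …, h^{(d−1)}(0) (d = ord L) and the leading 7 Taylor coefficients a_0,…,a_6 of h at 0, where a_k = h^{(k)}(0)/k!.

L = (-464 - 2816·x - 416·x^2 - 2112·x^3 - 5760·x^4 - 6912·x^5)·Dx + (192 - 304·x - 672·x^2 + 1312·x^3 + 1008·x^4 - 3456·x^5 - 3456·x^6)·Dx^2 + (-29 - 176·x - 26·x^2 - 132·x^3 - 360·x^4 - 432·x^5)·Dx^3 + (12 - 19·x - 42·x^2 + 82·x^3 + 63·x^4 - 216·x^5 - 216·x^6)·Dx^4  (order 4).
h: a_k = 0, 4, 10, 16/3, -11/3, 76/5, 1456/45, …
ICs: h(0) = 0, h′(0) = 4, h′′(0) = 20, h′′′(0) = 32.

f: a_k = 0, 16, 0, -128/3, 0, 512/15, 0, …
g: a_k = 4, 4, 16, 28, 76, 160, 388, …
Sum ⇒ L₀ = lclm(L_f,L_g) in ℚ(x)⟨Dx⟩.
∫: right-multiply L₀ by Dx.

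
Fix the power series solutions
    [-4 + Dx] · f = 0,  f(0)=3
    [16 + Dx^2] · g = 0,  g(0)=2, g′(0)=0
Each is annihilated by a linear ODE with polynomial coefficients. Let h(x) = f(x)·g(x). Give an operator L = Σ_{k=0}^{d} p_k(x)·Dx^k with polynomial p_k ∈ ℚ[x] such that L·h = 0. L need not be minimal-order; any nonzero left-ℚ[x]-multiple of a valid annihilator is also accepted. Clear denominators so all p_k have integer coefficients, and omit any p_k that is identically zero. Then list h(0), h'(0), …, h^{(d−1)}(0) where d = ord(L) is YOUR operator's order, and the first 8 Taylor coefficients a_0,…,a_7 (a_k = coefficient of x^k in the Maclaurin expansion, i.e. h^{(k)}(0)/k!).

f: a_k = 3, 12, 24, 32, 32, 128/5, 256/15, 1024/105, …
g: a_k = 2, 0, -16, 0, 64/3, 0, -512/45, 0, …
Sym-product of L_f,L_g gives L₀ (≤ ord 2).
L = 32 - 8·Dx + Dx^2  (order 2).
h: a_k = 6, 24, 0, -128, -256, -1024/5, 0, 16384/105, …
ICs: h(0) = 6, h′(0) = 24.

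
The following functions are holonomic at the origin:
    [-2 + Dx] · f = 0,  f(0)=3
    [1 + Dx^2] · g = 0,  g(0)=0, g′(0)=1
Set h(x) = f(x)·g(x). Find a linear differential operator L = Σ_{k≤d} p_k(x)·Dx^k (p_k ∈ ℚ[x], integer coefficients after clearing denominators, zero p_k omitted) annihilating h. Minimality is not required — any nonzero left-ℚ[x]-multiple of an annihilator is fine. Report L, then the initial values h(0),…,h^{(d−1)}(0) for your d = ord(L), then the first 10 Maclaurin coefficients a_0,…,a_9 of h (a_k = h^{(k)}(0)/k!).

f: a_k = 3, 6, 6, 4, 2, 4/5, 4/15, 8/105, 2/105, 4/945, …
g: a_k = 0, 1, 0, -1/6, 0, 1/120, 0, -1/5040, 0, 1/362880, …
Product ⇒ symmetric product L₀, ord ≤ 2.
L = 5 - 4·Dx + Dx^2  (order 2).
h: a_k = 0, 3, 6, 11/2, 3, 41/40, 11/60, -29/1680, -1/40, -1199/120960, …
ICs: h(0) = 0, h′(0) = 3.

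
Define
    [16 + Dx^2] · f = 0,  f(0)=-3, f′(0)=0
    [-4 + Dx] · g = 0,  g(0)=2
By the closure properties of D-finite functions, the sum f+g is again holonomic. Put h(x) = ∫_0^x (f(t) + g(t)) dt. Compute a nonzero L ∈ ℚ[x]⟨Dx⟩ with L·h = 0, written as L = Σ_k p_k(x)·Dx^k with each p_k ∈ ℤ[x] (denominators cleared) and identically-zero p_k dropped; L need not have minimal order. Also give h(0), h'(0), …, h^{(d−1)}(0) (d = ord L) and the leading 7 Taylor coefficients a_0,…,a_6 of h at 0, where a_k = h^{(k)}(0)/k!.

f: a_k = -3, 0, 24, 0, -32, 0, 256/15, …
g: a_k = 2, 8, 16, 64/3, 64/3, 256/15, 512/45, …
h₀=f+g: left-lcm gives L₀, ord ≤ 3.
h=∫₀ˣh₀: take L = L₀·Dx.
L = -64·Dx + 16·Dx^2 - 4·Dx^3 + Dx^4  (order 4).
h: a_k = 0, -1, 4, 40/3, 16/3, -32/15, 128/45, …
ICs: h(0) = 0, h′(0) = -1, h′′(0) = 8, h′′′(0) = 80.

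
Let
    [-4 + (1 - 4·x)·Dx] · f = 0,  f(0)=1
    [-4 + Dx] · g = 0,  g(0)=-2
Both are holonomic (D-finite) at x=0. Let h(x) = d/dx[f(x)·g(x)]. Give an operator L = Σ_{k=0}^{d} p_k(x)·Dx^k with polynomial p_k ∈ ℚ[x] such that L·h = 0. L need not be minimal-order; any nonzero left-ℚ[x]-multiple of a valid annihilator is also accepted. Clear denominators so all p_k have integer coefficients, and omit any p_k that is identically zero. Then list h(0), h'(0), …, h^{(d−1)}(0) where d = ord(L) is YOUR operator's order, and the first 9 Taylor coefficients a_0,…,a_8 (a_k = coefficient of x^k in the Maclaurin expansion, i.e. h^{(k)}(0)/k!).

L = (10 - 32·x + 32·x^2) + (-1 + 6·x - 8·x^2)·Dx  (order 1).
h: a_k = -16, -160, -1024, -16640/3, -83456/3, -2003968/15, -5611520/9, -897851392/315, -808067072/63, …
ICs: h(0) = -16.

f: a_k = 1, 4, 16, 64, 256, 1024, 4096, 16384, 65536, …
g: a_k = -2, -8, -16, -64/3, -64/3, -256/15, -512/45, -2048/315, -1024/315, …
Sym-product of L_f,L_g gives L₀ (≤ ord 1).
Derive L from L₀ (diff closure).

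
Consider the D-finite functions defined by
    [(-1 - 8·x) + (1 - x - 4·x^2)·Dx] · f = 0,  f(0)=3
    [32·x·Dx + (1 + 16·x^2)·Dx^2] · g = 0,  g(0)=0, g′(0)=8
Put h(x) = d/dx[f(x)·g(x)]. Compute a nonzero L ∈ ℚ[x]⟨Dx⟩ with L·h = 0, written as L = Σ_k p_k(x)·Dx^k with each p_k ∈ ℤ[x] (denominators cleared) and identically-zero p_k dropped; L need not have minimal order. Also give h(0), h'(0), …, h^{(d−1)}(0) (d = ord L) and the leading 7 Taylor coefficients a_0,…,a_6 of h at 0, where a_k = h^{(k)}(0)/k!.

L = (-16 + 3072·x^2 + 6144·x^3 + 36864·x^4) + (7 + 64·x + 48·x^2 + 256·x^3 + 6144·x^4 + 24576·x^5)·Dx + (-1 - 3·x - 56·x^2 + 16·x^3 - 448·x^4 + 1024·x^5 + 3072·x^6)·Dx^2  (order 2).
h: a_k = 24, 48, -24, 352, 6424, 49104/5, -50872, …
ICs: h(0) = 24, h′(0) = 48.

f: a_k = 3, 3, 15, 27, 87, 195, 543, …
g: a_k = 0, 8, 0, -128/3, 0, 2048/5, 0, …
L₀ := L_f ⊗_s L_g (sym. prod.), ord ≤ 2.
h₀' ⇒ L via d/dx closure of L₀.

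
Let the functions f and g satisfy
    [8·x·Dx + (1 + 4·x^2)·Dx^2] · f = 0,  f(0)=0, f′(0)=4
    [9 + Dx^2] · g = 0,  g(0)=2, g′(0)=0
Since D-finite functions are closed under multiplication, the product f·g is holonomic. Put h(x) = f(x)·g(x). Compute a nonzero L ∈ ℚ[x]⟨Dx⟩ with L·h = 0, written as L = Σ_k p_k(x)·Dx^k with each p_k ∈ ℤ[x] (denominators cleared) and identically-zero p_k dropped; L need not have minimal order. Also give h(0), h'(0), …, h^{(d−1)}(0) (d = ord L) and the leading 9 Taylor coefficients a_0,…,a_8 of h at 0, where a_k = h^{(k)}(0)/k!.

f: a_k = 0, 4, 0, -16/3, 0, 64/5, 0, -256/7, 0, …
g: a_k = 2, 0, -9, 0, 27/4, 0, -81/40, 0, 729/2240, …
L₀ := L_f ⊗_s L_g (sym. prod.), ord ≤ 4.
L = (2925 + 31536·x^2 + 95904·x^4 + 186624·x^6 + 186624·x^8) + (2448·x + 20160·x^3 + 62208·x^5 + 82944·x^7)·Dx + (442 + 5088·x^2 + 19008·x^4 + 41472·x^6 + 41472·x^8)·Dx^2 + (272·x + 2240·x^3 + 6912·x^5 + 9216·x^7)·Dx^3 + (13 + 176·x^2 + 928·x^4 + 2304·x^6 + 2304·x^8)·Dx^4  (order 4).
h: a_k = 0, 8, 0, -140/3, 0, 503/5, 0, -16271/70, 0, …
ICs: h(0) = 0, h′(0) = 8, h′′(0) = 0, h′′′(0) = -280.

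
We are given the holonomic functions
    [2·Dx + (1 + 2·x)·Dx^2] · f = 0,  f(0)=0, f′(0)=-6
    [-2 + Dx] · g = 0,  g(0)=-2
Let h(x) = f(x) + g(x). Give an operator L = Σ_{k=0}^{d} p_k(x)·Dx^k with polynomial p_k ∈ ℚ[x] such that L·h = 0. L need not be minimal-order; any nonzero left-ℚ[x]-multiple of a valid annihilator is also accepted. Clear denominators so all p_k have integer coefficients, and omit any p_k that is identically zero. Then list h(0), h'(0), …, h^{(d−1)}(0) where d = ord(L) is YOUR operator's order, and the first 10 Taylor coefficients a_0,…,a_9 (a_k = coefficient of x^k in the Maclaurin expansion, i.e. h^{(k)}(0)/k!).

f: a_k = 0, -6, 6, -8, 12, -96/5, 32, -384/7, 96, -512/3, …
g: a_k = -2, -4, -4, -8/3, -4/3, -8/15, -8/45, -16/315, -4/315, -8/2835, …
L₀ := lclm(L_f,L_g); ord L₀ ≤ 2+1.
L = (-6 - 4·x)·Dx + (1 - 4·x - 4·x^2)·Dx^2 + (1 + 3·x + 2·x^2)·Dx^3  (order 3).
h: a_k = -2, -10, 2, -32/3, 32/3, -296/15, 1432/45, -17296/315, 30236/315, -483848/2835, …
ICs: h(0) = -2, h′(0) = -10, h′′(0) = 4.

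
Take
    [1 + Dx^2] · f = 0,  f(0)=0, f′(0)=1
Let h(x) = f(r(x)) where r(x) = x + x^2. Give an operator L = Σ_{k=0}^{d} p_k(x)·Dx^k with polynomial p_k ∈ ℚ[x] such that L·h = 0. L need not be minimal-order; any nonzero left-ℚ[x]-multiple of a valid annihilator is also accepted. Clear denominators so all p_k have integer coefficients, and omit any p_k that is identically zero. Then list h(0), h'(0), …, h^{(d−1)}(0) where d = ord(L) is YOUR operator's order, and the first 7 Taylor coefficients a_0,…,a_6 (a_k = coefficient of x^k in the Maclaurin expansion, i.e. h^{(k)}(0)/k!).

f: a_k = 0, 1, 0, -1/6, 0, 1/120, 0, …
h₀=f(r): pull back L_f along r ⇒ L₀.
L = (1 + 6·x + 12·x^2 + 8·x^3) - 2·Dx + (1 + 2·x)·Dx^2  (order 2).
h: a_k = 0, 1, 1, -1/6, -1/2, -59/120, -1/8, …
ICs: h(0) = 0, h′(0) = 1.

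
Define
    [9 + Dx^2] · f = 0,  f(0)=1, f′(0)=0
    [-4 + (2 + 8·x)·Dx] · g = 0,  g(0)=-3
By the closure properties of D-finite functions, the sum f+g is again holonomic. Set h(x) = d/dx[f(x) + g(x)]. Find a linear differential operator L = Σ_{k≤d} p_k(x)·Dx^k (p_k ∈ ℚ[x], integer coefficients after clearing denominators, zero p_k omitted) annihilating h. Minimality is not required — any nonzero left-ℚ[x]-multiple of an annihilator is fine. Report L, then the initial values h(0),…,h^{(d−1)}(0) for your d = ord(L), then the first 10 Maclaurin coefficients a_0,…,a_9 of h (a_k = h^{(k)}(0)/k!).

L = (-414 - 432·x - 864·x^2) + (-63 - 468·x - 1296·x^2 - 1728·x^3)·Dx + (-46 - 48·x - 96·x^2)·Dx^2 + (-7 - 52·x - 144·x^2 - 192·x^3)·Dx^3  (order 3).
h: a_k = -6, 3, -36, 267/2, -420, 60237/40, -5544, 11532249/560, -77220, 1306904871/4480, …
ICs: h(0) = -6, h′(0) = 3, h′′(0) = -72.

f: a_k = 1, 0, -9/2, 0, 27/8, 0, -81/80, 0, 729/4480, 0, …
g: a_k = -3, -6, 6, -12, 30, -84, 252, -792, 2574, -8580, …
L₀ := lclm(L_f,L_g); ord L₀ ≤ 2+1.
h=h₀': d/dx-closure on L₀ ⇒ L.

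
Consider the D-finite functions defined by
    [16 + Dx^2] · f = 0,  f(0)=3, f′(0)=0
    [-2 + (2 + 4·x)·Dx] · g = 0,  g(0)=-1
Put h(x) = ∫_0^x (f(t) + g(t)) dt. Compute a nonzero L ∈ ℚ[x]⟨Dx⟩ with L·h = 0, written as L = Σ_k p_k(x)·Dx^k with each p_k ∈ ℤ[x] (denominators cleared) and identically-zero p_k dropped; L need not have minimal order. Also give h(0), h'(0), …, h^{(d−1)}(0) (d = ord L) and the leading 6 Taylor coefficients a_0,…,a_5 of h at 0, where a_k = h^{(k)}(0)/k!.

L = (-304 - 1024·x - 1024·x^2)·Dx + (240 + 1504·x + 3072·x^2 + 2048·x^3)·Dx^2 + (-19 - 64·x - 64·x^2)·Dx^3 + (15 + 94·x + 192·x^2 + 128·x^3)·Dx^4  (order 4).
h: a_k = 0, 2, -1/2, -47/6, -1/8, 261/40, …
ICs: h(0) = 0, h′(0) = 2, h′′(0) = -1, h′′′(0) = -47.

f: a_k = 3, 0, -24, 0, 32, 0, …
g: a_k = -1, -1, 1/2, -1/2, 5/8, -7/8, …
f+g: L₀ = lclm(L_f,L_g), ord ≤ 2+1.
h=∫₀ˣh₀: take L = L₀·Dx.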